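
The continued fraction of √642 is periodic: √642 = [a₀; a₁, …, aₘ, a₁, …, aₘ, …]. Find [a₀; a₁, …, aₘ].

[25; 2, 1, 24, 1, 2, 50]

a₀ = ⌊√642⌋ = 25.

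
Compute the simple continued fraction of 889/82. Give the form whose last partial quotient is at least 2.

889 = 10×82 + 69
82 = 1×69 + 13
69 = 5×13 + 4
13 = 3×4 + 1
4 = 4×1 + 0  (stop)
So 889/82 = [10; 1, 5, 3, 4].

[10; 1, 5, 3, 4]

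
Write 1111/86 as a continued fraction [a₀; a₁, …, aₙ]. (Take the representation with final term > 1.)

1111 = 12·86 + 79
86 = 1·79 + 7
79 = 11·7 + 2
7 = 3·2 + 1
2 = 2·1 + 0  (stop)
So 1111/86 = [12; 1, 11, 3, 2].

[12; 1, 11, 3, 2]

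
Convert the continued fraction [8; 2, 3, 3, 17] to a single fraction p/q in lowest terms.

Using pₖ = aₖpₖ₋₁ + pₖ₋₂ and qₖ = aₖqₖ₋₁ + qₖ₋₂:
  k=0: a=8, p=8, q=1
  k=1: a=2, p=17, q=2
  k=2: a=3, p=59, q=7
  k=3: a=3, p=194, q=23
  k=4: a=17, p=3357, q=398

3357/398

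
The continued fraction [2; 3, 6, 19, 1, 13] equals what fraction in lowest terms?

12374/5343

Using pₖ = aₖpₖ₋₁ + pₖ₋₂ and qₖ = aₖqₖ₋₁ + qₖ₋₂:
  k=0: a=2, p=2, q=1
  k=1: a=3, p=7, q=3
  k=2: a=6, p=44, q=19
  k=3: a=19, p=843, q=364
  k=4: a=1, p=887, q=383
  k=5: a=13, p=12374, q=5343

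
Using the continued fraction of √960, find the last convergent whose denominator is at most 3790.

√960 = [30; 1, 60, …] (period length 2).
Convergents:
  p_0/q_0 = 30/1
  p_1/q_1 = 31/1
  p_2/q_2 = 1890/61
  p_3/q_3 = 1921/62
  p_4/q_4 = 117150/3781
  p_5/q_5 = 119071/3843
q_4 = 3781 ≤ 3790 < 3843 = q_5, so the answer is 117150/3781.

117150/3781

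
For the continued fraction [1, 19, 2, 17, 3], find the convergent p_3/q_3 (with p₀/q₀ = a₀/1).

717/682

Using pₖ = aₖpₖ₋₁ + pₖ₋₂, qₖ = aₖqₖ₋₁ + qₖ₋₂ (with p₋₁=1, p₋₂=0, q₋₁=0, q₋₂=1):
  k=0: a=1, p=1, q=1
  k=1: a=19, p=20, q=19
  k=2: a=2, p=41, q=39
  k=3: a=17, p=717, q=682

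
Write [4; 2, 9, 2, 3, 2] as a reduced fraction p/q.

1423/318

Fold from the inside: start with 2/1.
  3 + 1/2 = 7/2
  2 + 2/7 = 16/7
  9 + 7/16 = 151/16
  2 + 16/151 = 318/151
  4 + 151/318 = 1423/318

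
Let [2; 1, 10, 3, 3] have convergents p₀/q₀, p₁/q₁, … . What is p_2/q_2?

Using pₖ = aₖpₖ₋₁ + pₖ₋₂, qₖ = aₖqₖ₋₁ + qₖ₋₂ (with p₋₁=1, p₋₂=0, q₋₁=0, q₋₂=1):
  k=0: a=2, p=2, q=1
  k=1: a=1, p=3, q=1
  k=2: a=10, p=32, q=11

32/11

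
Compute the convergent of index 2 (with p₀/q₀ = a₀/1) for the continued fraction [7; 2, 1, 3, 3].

Using pₖ = aₖpₖ₋₁ + pₖ₋₂, qₖ = aₖqₖ₋₁ + qₖ₋₂ (with p₋₁=1, p₋₂=0, q₋₁=0, q₋₂=1):
  k=0: a=7, p=7, q=1
  k=1: a=2, p=15, q=2
  k=2: a=1, p=22, q=3

22/3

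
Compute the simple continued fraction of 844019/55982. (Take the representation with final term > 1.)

[15; 13, 19, 16, 14]

844019 = 15·55982 + 4289
55982 = 13·4289 + 225
4289 = 19·225 + 14
225 = 16·14 + 1
14 = 14·1 + 0  (stop)
So 844019/55982 = [15; 13, 19, 16, 14].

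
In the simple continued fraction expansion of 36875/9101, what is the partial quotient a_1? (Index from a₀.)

19

36875 = 4·9101 + 471   →  a_0 = 4
9101 = 19·471 + 152   →  a_1 = 19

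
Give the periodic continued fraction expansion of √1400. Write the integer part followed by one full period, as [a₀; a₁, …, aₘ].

a₀ = ⌊√1400⌋ = 37.

[37; 2, 2, 2, 74]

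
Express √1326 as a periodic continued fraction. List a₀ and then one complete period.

[36; 2, 2, 2, 2, 2, 72]

a₀ = ⌊√1326⌋ = 36.
With m₀=0, d₀=1 and mₖ₊₁ = dₖaₖ − mₖ, dₖ₊₁ = (n − mₖ₊₁²)/dₖ, aₖ₊₁ = ⌊(a₀+mₖ₊₁)/dₖ₊₁⌋:
  k=1: m=36, d=30, a=2
  k=2: m=24, d=25, a=2
  k=3: m=26, d=26, a=2
  k=4: m=26, d=25, a=2
  k=5: m=24, d=30, a=2
  k=6: m=36, d=1, a=72
d=1 and a=2a₀=72 at k=6, so the next step gives (m, d) = (36, 30) again — its k=1 value — and the period has length 6.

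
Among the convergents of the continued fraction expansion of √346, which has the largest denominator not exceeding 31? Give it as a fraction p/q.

√346 = [18; 1, 1, 1, 1, 36, …] (period length 5).
Convergents:
  p_0/q_0 = 18/1
  p_1/q_1 = 19/1
  p_2/q_2 = 37/2
  p_3/q_3 = 56/3
  p_4/q_4 = 93/5
  p_5/q_5 = 3404/183
q_4 = 5 ≤ 31 < 183 = q_5, so the answer is 93/5.

93/5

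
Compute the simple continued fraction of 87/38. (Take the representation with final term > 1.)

[2; 3, 2, 5]

87 = 2·38 + 11
38 = 3·11 + 5
11 = 2·5 + 1
5 = 5·1 + 0  (stop)
So 87/38 = [2; 3, 2, 5].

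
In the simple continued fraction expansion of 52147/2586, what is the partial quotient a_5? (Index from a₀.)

52147 = 20·2586 + 427   →  a_0 = 20
2586 = 6·427 + 24   →  a_1 = 6
427 = 17·24 + 19   →  a_2 = 17
24 = 1·19 + 5   →  a_3 = 1
19 = 3·5 + 4   →  a_4 = 3
5 = 1·4 + 1   →  a_5 = 1

1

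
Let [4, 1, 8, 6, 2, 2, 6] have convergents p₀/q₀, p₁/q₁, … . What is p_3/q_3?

269/55

Using pₖ = aₖpₖ₋₁ + pₖ₋₂, qₖ = aₖqₖ₋₁ + qₖ₋₂ (with p₋₁=1, p₋₂=0, q₋₁=0, q₋₂=1):
  k=0: a=4, p=4, q=1
  k=1: a=1, p=5, q=1
  k=2: a=8, p=44, q=9
  k=3: a=6, p=269, q=55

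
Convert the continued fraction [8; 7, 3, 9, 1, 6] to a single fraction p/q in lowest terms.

Using pₖ = aₖpₖ₋₁ + pₖ₋₂ and qₖ = aₖqₖ₋₁ + qₖ₋₂:
  k=0: a=8, p=8, q=1
  k=1: a=7, p=57, q=7
  k=2: a=3, p=179, q=22
  k=3: a=9, p=1668, q=205
  k=4: a=1, p=1847, q=227
  k=5: a=6, p=12750, q=1567

12750/1567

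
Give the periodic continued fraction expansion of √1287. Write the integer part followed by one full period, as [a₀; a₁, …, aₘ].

a₀ = ⌊√1287⌋ = 35.
With m₀=0, d₀=1 and mₖ₊₁ = dₖaₖ − mₖ, dₖ₊₁ = (n − mₖ₊₁²)/dₖ, aₖ₊₁ = ⌊(a₀+mₖ₊₁)/dₖ₊₁⌋:
  k=1: m=35, d=62, a=1
  k=2: m=27, d=9, a=6
  k=3: m=27, d=62, a=1
  k=4: m=35, d=1, a=70
d=1 and a=2a₀=70 at k=4, so the next step gives (m, d) = (35, 62) again — its k=1 value — and the period has length 4.

[35; 1, 6, 1, 70]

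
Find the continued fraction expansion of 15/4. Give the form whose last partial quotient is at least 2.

15 = 3*4 + 3
4 = 1*3 + 1
3 = 3*1 + 0  (stop)
So 15/4 = [3; 1, 3].

[3; 1, 3]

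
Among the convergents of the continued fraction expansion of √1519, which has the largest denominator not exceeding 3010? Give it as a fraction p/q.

√1519 = [38; 1, 37, 1, 76, …] (period length 4).
Convergents:
  p_0/q_0 = 38/1
  p_1/q_1 = 39/1
  p_2/q_2 = 1481/38
  p_3/q_3 = 1520/39
  p_4/q_4 = 117001/3002
  p_5/q_5 = 118521/3041
q_4 = 3002 ≤ 3010 < 3041 = q_5, so the answer is 117001/3002.

117001/3002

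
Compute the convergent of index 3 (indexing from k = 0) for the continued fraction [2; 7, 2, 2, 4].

Using pₖ = aₖpₖ₋₁ + pₖ₋₂, qₖ = aₖqₖ₋₁ + qₖ₋₂ (with p₋₁=1, p₋₂=0, q₋₁=0, q₋₂=1):
  k=0: a=2, p=2, q=1
  k=1: a=7, p=15, q=7
  k=2: a=2, p=32, q=15
  k=3: a=2, p=79, q=37

79/37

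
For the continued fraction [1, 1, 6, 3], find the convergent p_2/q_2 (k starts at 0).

13/7

Using pₖ = aₖpₖ₋₁ + pₖ₋₂, qₖ = aₖqₖ₋₁ + qₖ₋₂ (with p₋₁=1, p₋₂=0, q₋₁=0, q₋₂=1):
  k=0: a=1, p=1, q=1
  k=1: a=1, p=2, q=1
  k=2: a=6, p=13, q=7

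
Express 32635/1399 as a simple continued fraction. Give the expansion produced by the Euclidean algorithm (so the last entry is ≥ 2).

32635 = 23×1399 + 458
1399 = 3×458 + 25
458 = 18×25 + 8
25 = 3×8 + 1
8 = 8×1 + 0  (stop)
So 32635/1399 = [23; 3, 18, 3, 8].

[23; 3, 18, 3, 8]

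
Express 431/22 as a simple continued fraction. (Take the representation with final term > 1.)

431 = 19·22 + 13
22 = 1·13 + 9
13 = 1·9 + 4
9 = 2·4 + 1
4 = 4·1 + 0  (stop)
So 431/22 = [19; 1, 1, 2, 4].

[19; 1, 1, 2, 4]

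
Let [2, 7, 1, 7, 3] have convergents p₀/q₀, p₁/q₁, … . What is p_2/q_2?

Using pₖ = aₖpₖ₋₁ + pₖ₋₂, qₖ = aₖqₖ₋₁ + qₖ₋₂ (with p₋₁=1, p₋₂=0, q₋₁=0, q₋₂=1):
  k=0: a=2, p=2, q=1
  k=1: a=7, p=15, q=7
  k=2: a=1, p=17, q=8

17/8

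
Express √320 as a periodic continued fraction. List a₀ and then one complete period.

a₀ = ⌊√320⌋ = 17.
With m₀=0, d₀=1 and mₖ₊₁ = dₖaₖ − mₖ, dₖ₊₁ = (n − mₖ₊₁²)/dₖ, aₖ₊₁ = ⌊(a₀+mₖ₊₁)/dₖ₊₁⌋:
  k=1: m=17, d=31, a=1
  k=2: m=14, d=4, a=7
  k=3: m=14, d=31, a=1
  k=4: m=17, d=1, a=34
d=1 and a=2a₀=34 at k=4, so the next step gives (m, d) = (17, 31) again — its k=1 value — and the period has length 4.

[17; 1, 7, 1, 34]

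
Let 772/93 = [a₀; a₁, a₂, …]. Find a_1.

3

772 = 8·93 + 28   →  a_0 = 8
93 = 3·28 + 9   →  a_1 = 3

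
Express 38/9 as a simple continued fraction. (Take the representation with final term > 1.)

[4; 4, 2]

38 = 4*9 + 2
9 = 4*2 + 1
2 = 2*1 + 0  (stop)
So 38/9 = [4; 4, 2].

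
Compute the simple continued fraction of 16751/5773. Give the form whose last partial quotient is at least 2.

[2; 1, 9, 6, 9, 3, 3]

16751 = 2*5773 + 5205
5773 = 1*5205 + 568
5205 = 9*568 + 93
568 = 6*93 + 10
93 = 9*10 + 3
10 = 3*3 + 1
3 = 3*1 + 0  (stop)
So 16751/5773 = [2; 1, 9, 6, 9, 3, 3].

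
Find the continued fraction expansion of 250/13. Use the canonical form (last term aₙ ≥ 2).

[19; 4, 3]

250 = 19·13 + 3
13 = 4·3 + 1
3 = 3·1 + 0  (stop)
So 250/13 = [19; 4, 3].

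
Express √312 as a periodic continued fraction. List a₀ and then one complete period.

a₀ = ⌊√312⌋ = 17.
With m₀=0, d₀=1 and mₖ₊₁ = dₖaₖ − mₖ, dₖ₊₁ = (n − mₖ₊₁²)/dₖ, aₖ₊₁ = ⌊(a₀+mₖ₊₁)/dₖ₊₁⌋:
  k=1: m=17, d=23, a=1
  k=2: m=6, d=12, a=1
  k=3: m=6, d=23, a=1
  k=4: m=17, d=1, a=34
d=1 and a=2a₀=34 at k=4, so the next step gives (m, d) = (17, 23) again — its k=1 value — and the period has length 4.

[17; 1, 1, 1, 34]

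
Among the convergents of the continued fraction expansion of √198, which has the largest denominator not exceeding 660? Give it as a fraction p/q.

5530/393

√198 = [14; 14, 28, …] (period length 2).
Convergents:
  p_0/q_0 = 14/1
  p_1/q_1 = 197/14
  p_2/q_2 = 5530/393
  p_3/q_3 = 77617/5516
q_2 = 393 ≤ 660 < 5516 = q_3, so the answer is 5530/393.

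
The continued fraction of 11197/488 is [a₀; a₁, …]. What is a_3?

13

11197 = 22·488 + 461   →  a_0 = 22
488 = 1·461 + 27   →  a_1 = 1
461 = 17·27 + 2   →  a_2 = 17
27 = 13·2 + 1   →  a_3 = 13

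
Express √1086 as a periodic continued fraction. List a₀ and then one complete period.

a₀ = ⌊√1086⌋ = 32.
With m₀=0, d₀=1 and mₖ₊₁ = dₖaₖ − mₖ, dₖ₊₁ = (n − mₖ₊₁²)/dₖ, aₖ₊₁ = ⌊(a₀+mₖ₊₁)/dₖ₊₁⌋:
  k=1: m=32, d=62, a=1
  k=2: m=30, d=3, a=20
  k=3: m=30, d=62, a=1
  k=4: m=32, d=1, a=64
d=1 and a=2a₀=64 at k=4, so the next step gives (m, d) = (32, 62) again — its k=1 value — and the period has length 4.

[32; 1, 20, 1, 64]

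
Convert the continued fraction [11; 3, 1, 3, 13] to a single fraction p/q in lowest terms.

Fold from the inside: start with 13/1.
  3 + 1/13 = 40/13
  1 + 13/40 = 53/40
  3 + 40/53 = 199/53
  11 + 53/199 = 2242/199

2242/199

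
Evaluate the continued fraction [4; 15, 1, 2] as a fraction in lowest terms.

Fold from the inside: start with 2/1.
  1 + 1/2 = 3/2
  15 + 2/3 = 47/3
  4 + 3/47 = 191/47

191/47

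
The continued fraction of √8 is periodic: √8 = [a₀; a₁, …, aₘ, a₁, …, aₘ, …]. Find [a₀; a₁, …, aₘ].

a₀ = ⌊√8⌋ = 2.

[2; 1, 4]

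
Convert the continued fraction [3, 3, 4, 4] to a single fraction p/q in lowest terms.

182/55

Fold from the inside: start with 4/1.
  4 + 1/4 = 17/4
  3 + 4/17 = 55/17
  3 + 17/55 = 182/55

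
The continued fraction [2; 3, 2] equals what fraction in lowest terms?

Fold from the inside: start with 2/1.
  3 + 1/2 = 7/2
  2 + 2/7 = 16/7

16/7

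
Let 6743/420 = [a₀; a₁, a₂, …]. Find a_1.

18

6743 = 16·420 + 23   →  a_0 = 16
420 = 18·23 + 6   →  a_1 = 18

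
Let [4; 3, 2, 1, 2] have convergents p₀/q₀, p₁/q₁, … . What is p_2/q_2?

Using pₖ = aₖpₖ₋₁ + pₖ₋₂, qₖ = aₖqₖ₋₁ + qₖ₋₂ (with p₋₁=1, p₋₂=0, q₋₁=0, q₋₂=1):
  k=0: a=4, p=4, q=1
  k=1: a=3, p=13, q=3
  k=2: a=2, p=30, q=7

30/7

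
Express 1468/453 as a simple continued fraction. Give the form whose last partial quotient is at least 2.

1468 = 3*453 + 109
453 = 4*109 + 17
109 = 6*17 + 7
17 = 2*7 + 3
7 = 2*3 + 1
3 = 3*1 + 0  (stop)
So 1468/453 = [3; 4, 6, 2, 2, 3].

[3; 4, 6, 2, 2, 3]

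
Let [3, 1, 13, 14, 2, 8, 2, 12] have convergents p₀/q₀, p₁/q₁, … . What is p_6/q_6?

28799/7330

Using pₖ = aₖpₖ₋₁ + pₖ₋₂, qₖ = aₖqₖ₋₁ + qₖ₋₂ (with p₋₁=1, p₋₂=0, q₋₁=0, q₋₂=1):
  k=0: a=3, p=3, q=1
  k=1: a=1, p=4, q=1
  k=2: a=13, p=55, q=14
  k=3: a=14, p=774, q=197
  k=4: a=2, p=1603, q=408
  k=5: a=8, p=13598, q=3461
  k=6: a=2, p=28799, q=7330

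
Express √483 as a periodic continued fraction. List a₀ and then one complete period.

a₀ = ⌊√483⌋ = 21.
With m₀=0, d₀=1 and mₖ₊₁ = dₖaₖ − mₖ, dₖ₊₁ = (n − mₖ₊₁²)/dₖ, aₖ₊₁ = ⌊(a₀+mₖ₊₁)/dₖ₊₁⌋:
  k=1: m=21, d=42, a=1
  k=2: m=21, d=1, a=42
d=1 and a=2a₀=42 at k=2, so the next step gives (m, d) = (21, 42) again — its k=1 value — and the period has length 2.

[21; 1, 42]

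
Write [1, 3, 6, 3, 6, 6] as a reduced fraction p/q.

Fold from the inside: start with 6/1.
  6 + 1/6 = 37/6
  3 + 6/37 = 117/37
  6 + 37/117 = 739/117
  3 + 117/739 = 2334/739
  1 + 739/2334 = 3073/2334

3073/2334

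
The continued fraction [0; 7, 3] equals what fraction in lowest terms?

3/22

Fold from the inside: start with 3/1.
  7 + 1/3 = 22/3
  0 + 3/22 = 3/22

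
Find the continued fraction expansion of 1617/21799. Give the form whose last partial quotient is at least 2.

[0; 13, 2, 12, 1, 3, 15]

1617 = 0·21799 + 1617
21799 = 13·1617 + 778
1617 = 2·778 + 61
778 = 12·61 + 46
61 = 1·46 + 15
46 = 3·15 + 1
15 = 15·1 + 0  (stop)
So 1617/21799 = [0; 13, 2, 12, 1, 3, 15].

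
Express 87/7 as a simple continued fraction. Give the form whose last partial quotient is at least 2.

87 = 12×7 + 3
7 = 2×3 + 1
3 = 3×1 + 0  (stop)
So 87/7 = [12; 2, 3].

[12; 2, 3]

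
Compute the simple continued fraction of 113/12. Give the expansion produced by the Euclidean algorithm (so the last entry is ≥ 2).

113 = 9×12 + 5
12 = 2×5 + 2
5 = 2×2 + 1
2 = 2×1 + 0  (stop)
So 113/12 = [9; 2, 2, 2].

[9; 2, 2, 2]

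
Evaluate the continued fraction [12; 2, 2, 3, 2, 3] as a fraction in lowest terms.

1663/134

Fold from the inside: start with 3/1.
  2 + 1/3 = 7/3
  3 + 3/7 = 24/7
  2 + 7/24 = 55/24
  2 + 24/55 = 134/55
  12 + 55/134 = 1663/134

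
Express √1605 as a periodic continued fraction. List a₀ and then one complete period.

a₀ = ⌊√1605⌋ = 40.

[40; 16, 80]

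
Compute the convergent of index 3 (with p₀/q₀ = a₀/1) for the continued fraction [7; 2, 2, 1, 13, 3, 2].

Using pₖ = aₖpₖ₋₁ + pₖ₋₂, qₖ = aₖqₖ₋₁ + qₖ₋₂ (with p₋₁=1, p₋₂=0, q₋₁=0, q₋₂=1):
  k=0: a=7, p=7, q=1
  k=1: a=2, p=15, q=2
  k=2: a=2, p=37, q=5
  k=3: a=1, p=52, q=7

52/7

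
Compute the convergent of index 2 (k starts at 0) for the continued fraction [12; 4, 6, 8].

Using pₖ = aₖpₖ₋₁ + pₖ₋₂, qₖ = aₖqₖ₋₁ + qₖ₋₂ (with p₋₁=1, p₋₂=0, q₋₁=0, q₋₂=1):
  k=0: a=12, p=12, q=1
  k=1: a=4, p=49, q=4
  k=2: a=6, p=306, q=25

306/25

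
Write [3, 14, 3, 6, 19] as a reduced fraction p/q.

Fold from the inside: start with 19/1.
  6 + 1/19 = 115/19
  3 + 19/115 = 364/115
  14 + 115/364 = 5211/364
  3 + 364/5211 = 15997/5211

15997/5211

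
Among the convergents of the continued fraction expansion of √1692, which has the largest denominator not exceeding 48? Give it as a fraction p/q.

√1692 = [41; 7, 2, 7, 82, …] (period length 4).
Convergents:
  p_0/q_0 = 41/1
  p_1/q_1 = 288/7
  p_2/q_2 = 617/15
  p_3/q_3 = 4607/112
q_2 = 15 ≤ 48 < 112 = q_3, so the answer is 617/15.

617/15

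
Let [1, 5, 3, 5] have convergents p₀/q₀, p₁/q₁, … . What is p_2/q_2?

Using pₖ = aₖpₖ₋₁ + pₖ₋₂, qₖ = aₖqₖ₋₁ + qₖ₋₂ (with p₋₁=1, p₋₂=0, q₋₁=0, q₋₂=1):
  k=0: a=1, p=1, q=1
  k=1: a=5, p=6, q=5
  k=2: a=3, p=19, q=16

19/16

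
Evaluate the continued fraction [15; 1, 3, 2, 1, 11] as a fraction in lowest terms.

Fold from the inside: start with 11/1.
  1 + 1/11 = 12/11
  2 + 11/12 = 35/12
  3 + 12/35 = 117/35
  1 + 35/117 = 152/117
  15 + 117/152 = 2397/152

2397/152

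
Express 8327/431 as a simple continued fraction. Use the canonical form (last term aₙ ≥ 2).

8327 = 19*431 + 138
431 = 3*138 + 17
138 = 8*17 + 2
17 = 8*2 + 1
2 = 2*1 + 0  (stop)
So 8327/431 = [19; 3, 8, 8, 2].

[19; 3, 8, 8, 2]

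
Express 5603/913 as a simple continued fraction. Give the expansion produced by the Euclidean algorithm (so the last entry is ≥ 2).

[6; 7, 3, 3, 2, 5]

5603 = 6*913 + 125
913 = 7*125 + 38
125 = 3*38 + 11
38 = 3*11 + 5
11 = 2*5 + 1
5 = 5*1 + 0  (stop)
So 5603/913 = [6; 7, 3, 3, 2, 5].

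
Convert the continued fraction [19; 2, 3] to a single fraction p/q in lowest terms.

136/7

Using pₖ = aₖpₖ₋₁ + pₖ₋₂ and qₖ = aₖqₖ₋₁ + qₖ₋₂:
  k=0: a=19, p=19, q=1
  k=1: a=2, p=39, q=2
  k=2: a=3, p=136, q=7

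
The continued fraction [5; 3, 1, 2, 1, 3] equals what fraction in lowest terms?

295/56

Fold from the inside: start with 3/1.
  1 + 1/3 = 4/3
  2 + 3/4 = 11/4
  1 + 4/11 = 15/11
  3 + 11/15 = 56/15
  5 + 15/56 = 295/56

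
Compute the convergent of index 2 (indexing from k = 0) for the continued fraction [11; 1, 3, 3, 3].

Using pₖ = aₖpₖ₋₁ + pₖ₋₂, qₖ = aₖqₖ₋₁ + qₖ₋₂ (with p₋₁=1, p₋₂=0, q₋₁=0, q₋₂=1):
  k=0: a=11, p=11, q=1
  k=1: a=1, p=12, q=1
  k=2: a=3, p=47, q=4

47/4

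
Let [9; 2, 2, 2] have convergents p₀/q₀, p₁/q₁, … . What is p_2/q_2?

Using pₖ = aₖpₖ₋₁ + pₖ₋₂, qₖ = aₖqₖ₋₁ + qₖ₋₂ (with p₋₁=1, p₋₂=0, q₋₁=0, q₋₂=1):
  k=0: a=9, p=9, q=1
  k=1: a=2, p=19, q=2
  k=2: a=2, p=47, q=5

47/5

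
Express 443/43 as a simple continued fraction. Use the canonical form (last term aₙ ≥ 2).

[10; 3, 3, 4]

443 = 10×43 + 13
43 = 3×13 + 4
13 = 3×4 + 1
4 = 4×1 + 0  (stop)
So 443/43 = [10; 3, 3, 4].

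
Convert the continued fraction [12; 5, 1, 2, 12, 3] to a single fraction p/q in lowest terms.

7878/647

Using pₖ = aₖpₖ₋₁ + pₖ₋₂ and qₖ = aₖqₖ₋₁ + qₖ₋₂:
  k=0: a=12, p=12, q=1
  k=1: a=5, p=61, q=5
  k=2: a=1, p=73, q=6
  k=3: a=2, p=207, q=17
  k=4: a=12, p=2557, q=210
  k=5: a=3, p=7878, q=647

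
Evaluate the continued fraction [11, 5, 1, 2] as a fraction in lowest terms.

Fold from the inside: start with 2/1.
  1 + 1/2 = 3/2
  5 + 2/3 = 17/3
  11 + 3/17 = 190/17

190/17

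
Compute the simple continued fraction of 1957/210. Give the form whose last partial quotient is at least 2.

[9; 3, 7, 2, 4]

1957 = 9×210 + 67
210 = 3×67 + 9
67 = 7×9 + 4
9 = 2×4 + 1
4 = 4×1 + 0  (stop)
So 1957/210 = [9; 3, 7, 2, 4].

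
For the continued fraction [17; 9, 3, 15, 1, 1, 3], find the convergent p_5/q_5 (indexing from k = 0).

Using pₖ = aₖpₖ₋₁ + pₖ₋₂, qₖ = aₖqₖ₋₁ + qₖ₋₂ (with p₋₁=1, p₋₂=0, q₋₁=0, q₋₂=1):
  k=0: a=17, p=17, q=1
  k=1: a=9, p=154, q=9
  k=2: a=3, p=479, q=28
  k=3: a=15, p=7339, q=429
  k=4: a=1, p=7818, q=457
  k=5: a=1, p=15157, q=886

15157/886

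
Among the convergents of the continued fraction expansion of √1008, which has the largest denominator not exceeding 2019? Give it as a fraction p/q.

√1008 = [31; 1, 2, 1, 62, …] (period length 4).
Convergents:
  p_0/q_0 = 31/1
  p_1/q_1 = 32/1
  p_2/q_2 = 95/3
  p_3/q_3 = 127/4
  p_4/q_4 = 7969/251
  p_5/q_5 = 8096/255
  p_6/q_6 = 24161/761
  p_7/q_7 = 32257/1016
  p_8/q_8 = 2024095/63753
q_7 = 1016 ≤ 2019 < 63753 = q_8, so the answer is 32257/1016.

32257/1016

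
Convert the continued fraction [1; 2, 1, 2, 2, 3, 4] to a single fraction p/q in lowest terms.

382/279

Fold from the inside: start with 4/1.
  3 + 1/4 = 13/4
  2 + 4/13 = 30/13
  2 + 13/30 = 73/30
  1 + 30/73 = 103/73
  2 + 73/103 = 279/103
  1 + 103/279 = 382/279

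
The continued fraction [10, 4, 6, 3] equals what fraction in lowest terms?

809/79

Fold from the inside: start with 3/1.
  6 + 1/3 = 19/3
  4 + 3/19 = 79/19
  10 + 19/79 = 809/79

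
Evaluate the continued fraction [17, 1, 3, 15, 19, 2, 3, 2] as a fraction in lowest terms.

Using pₖ = aₖpₖ₋₁ + pₖ₋₂ and qₖ = aₖqₖ₋₁ + qₖ₋₂:
  k=0: a=17, p=17, q=1
  k=1: a=1, p=18, q=1
  k=2: a=3, p=71, q=4
  k=3: a=15, p=1083, q=61
  k=4: a=19, p=20648, q=1163
  k=5: a=2, p=42379, q=2387
  k=6: a=3, p=147785, q=8324
  k=7: a=2, p=337949, q=19035

337949/19035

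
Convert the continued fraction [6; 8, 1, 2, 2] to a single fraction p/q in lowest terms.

Using pₖ = aₖpₖ₋₁ + pₖ₋₂ and qₖ = aₖqₖ₋₁ + qₖ₋₂:
  k=0: a=6, p=6, q=1
  k=1: a=8, p=49, q=8
  k=2: a=1, p=55, q=9
  k=3: a=2, p=159, q=26
  k=4: a=2, p=373, q=61

373/61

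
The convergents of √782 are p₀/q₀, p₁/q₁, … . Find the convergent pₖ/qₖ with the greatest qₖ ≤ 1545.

43037/1539

√782 = [27; 1, 26, 1, 54, …] (period length 4).
Convergents:
  p_0/q_0 = 27/1
  p_1/q_1 = 28/1
  p_2/q_2 = 755/27
  p_3/q_3 = 783/28
  p_4/q_4 = 43037/1539
  p_5/q_5 = 43820/1567
q_4 = 1539 ≤ 1545 < 1567 = q_5, so the answer is 43037/1539.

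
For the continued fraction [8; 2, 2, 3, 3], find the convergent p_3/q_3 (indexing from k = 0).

143/17

Using pₖ = aₖpₖ₋₁ + pₖ₋₂, qₖ = aₖqₖ₋₁ + qₖ₋₂ (with p₋₁=1, p₋₂=0, q₋₁=0, q₋₂=1):
  k=0: a=8, p=8, q=1
  k=1: a=2, p=17, q=2
  k=2: a=2, p=42, q=5
  k=3: a=3, p=143, q=17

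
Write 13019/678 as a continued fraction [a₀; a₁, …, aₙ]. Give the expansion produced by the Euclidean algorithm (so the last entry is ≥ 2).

13019 = 19·678 + 137
678 = 4·137 + 130
137 = 1·130 + 7
130 = 18·7 + 4
7 = 1·4 + 3
4 = 1·3 + 1
3 = 3·1 + 0  (stop)
So 13019/678 = [19; 4, 1, 18, 1, 1, 3].

[19; 4, 1, 18, 1, 1, 3]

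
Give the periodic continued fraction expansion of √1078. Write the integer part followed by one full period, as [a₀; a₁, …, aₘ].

a₀ = ⌊√1078⌋ = 32.

[32; 1, 4, 1, 64]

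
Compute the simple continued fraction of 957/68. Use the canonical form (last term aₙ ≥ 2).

[14; 13, 1, 1, 2]

957 = 14*68 + 5
68 = 13*5 + 3
5 = 1*3 + 2
3 = 1*2 + 1
2 = 2*1 + 0  (stop)
So 957/68 = [14; 13, 1, 1, 2].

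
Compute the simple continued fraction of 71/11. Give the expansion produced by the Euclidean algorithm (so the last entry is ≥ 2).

71 = 6×11 + 5
11 = 2×5 + 1
5 = 5×1 + 0  (stop)
So 71/11 = [6; 2, 5].

[6; 2, 5]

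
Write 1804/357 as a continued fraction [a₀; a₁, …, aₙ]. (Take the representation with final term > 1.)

[5; 18, 1, 3, 1, 3]

1804 = 5·357 + 19
357 = 18·19 + 15
19 = 1·15 + 4
15 = 3·4 + 3
4 = 1·3 + 1
3 = 3·1 + 0  (stop)
So 1804/357 = [5; 18, 1, 3, 1, 3].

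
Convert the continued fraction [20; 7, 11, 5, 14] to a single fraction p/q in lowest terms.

113515/5636

Using pₖ = aₖpₖ₋₁ + pₖ₋₂ and qₖ = aₖqₖ₋₁ + qₖ₋₂:
  k=0: a=20, p=20, q=1
  k=1: a=7, p=141, q=7
  k=2: a=11, p=1571, q=78
  k=3: a=5, p=7996, q=397
  k=4: a=14, p=113515, q=5636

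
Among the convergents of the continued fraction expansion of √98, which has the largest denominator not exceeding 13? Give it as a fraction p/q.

99/10

√98 = [9; 1, 8, 1, 18, …] (period length 4).
Convergents:
  p_0/q_0 = 9/1
  p_1/q_1 = 10/1
  p_2/q_2 = 89/9
  p_3/q_3 = 99/10
  p_4/q_4 = 1871/189
q_3 = 10 ≤ 13 < 189 = q_4, so the answer is 99/10.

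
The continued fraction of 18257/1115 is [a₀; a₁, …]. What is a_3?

2

18257 = 16·1115 + 417   →  a_0 = 16
1115 = 2·417 + 281   →  a_1 = 2
417 = 1·281 + 136   →  a_2 = 1
281 = 2·136 + 9   →  a_3 = 2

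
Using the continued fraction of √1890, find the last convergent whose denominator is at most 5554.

97469/2242

√1890 = [43; 2, 9, 6, 9, 2, 86, …] (period length 6).
Convergents:
  p_0/q_0 = 43/1
  p_1/q_1 = 87/2
  p_2/q_2 = 826/19
  p_3/q_3 = 5043/116
  p_4/q_4 = 46213/1063
  p_5/q_5 = 97469/2242
  p_6/q_6 = 8428547/193875
q_5 = 2242 ≤ 5554 < 193875 = q_6, so the answer is 97469/2242.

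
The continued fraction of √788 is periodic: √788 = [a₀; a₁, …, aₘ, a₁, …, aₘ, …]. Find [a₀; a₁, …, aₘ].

[28; 14, 56]

a₀ = ⌊√788⌋ = 28.
With m₀=0, d₀=1 and mₖ₊₁ = dₖaₖ − mₖ, dₖ₊₁ = (n − mₖ₊₁²)/dₖ, aₖ₊₁ = ⌊(a₀+mₖ₊₁)/dₖ₊₁⌋:
  k=1: m=28, d=4, a=14
  k=2: m=28, d=1, a=56
d=1 and a=2a₀=56 at k=2, so the next step gives (m, d) = (28, 4) again — its k=1 value — and the period has length 2.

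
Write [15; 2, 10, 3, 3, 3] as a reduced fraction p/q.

Using pₖ = aₖpₖ₋₁ + pₖ₋₂ and qₖ = aₖqₖ₋₁ + qₖ₋₂:
  k=0: a=15, p=15, q=1
  k=1: a=2, p=31, q=2
  k=2: a=10, p=325, q=21
  k=3: a=3, p=1006, q=65
  k=4: a=3, p=3343, q=216
  k=5: a=3, p=11035, q=713

11035/713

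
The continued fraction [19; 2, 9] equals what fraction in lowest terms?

370/19

Fold from the inside: start with 9/1.
  2 + 1/9 = 19/9
  19 + 9/19 = 370/19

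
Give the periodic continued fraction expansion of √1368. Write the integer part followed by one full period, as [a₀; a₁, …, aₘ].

[36; 1, 72]

a₀ = ⌊√1368⌋ = 36.
With m₀=0, d₀=1 and mₖ₊₁ = dₖaₖ − mₖ, dₖ₊₁ = (n − mₖ₊₁²)/dₖ, aₖ₊₁ = ⌊(a₀+mₖ₊₁)/dₖ₊₁⌋:
  k=1: m=36, d=72, a=1
  k=2: m=36, d=1, a=72
d=1 and a=2a₀=72 at k=2, so the next step gives (m, d) = (36, 72) again — its k=1 value — and the period has length 2.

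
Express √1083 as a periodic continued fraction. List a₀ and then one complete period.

a₀ = ⌊√1083⌋ = 32.

[32; 1, 9, 1, 64]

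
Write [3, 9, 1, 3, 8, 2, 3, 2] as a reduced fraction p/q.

Fold from the inside: start with 2/1.
  3 + 1/2 = 7/2
  2 + 2/7 = 16/7
  8 + 7/16 = 135/16
  3 + 16/135 = 421/135
  1 + 135/421 = 556/421
  9 + 421/556 = 5425/556
  3 + 556/5425 = 16831/5425

16831/5425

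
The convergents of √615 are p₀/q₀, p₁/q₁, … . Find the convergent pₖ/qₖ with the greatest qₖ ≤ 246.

6051/244

√615 = [24; 1, 3, 1, 48, …] (period length 4).
Convergents:
  p_0/q_0 = 24/1
  p_1/q_1 = 25/1
  p_2/q_2 = 99/4
  p_3/q_3 = 124/5
  p_4/q_4 = 6051/244
  p_5/q_5 = 6175/249
q_4 = 244 ≤ 246 < 249 = q_5, so the answer is 6051/244.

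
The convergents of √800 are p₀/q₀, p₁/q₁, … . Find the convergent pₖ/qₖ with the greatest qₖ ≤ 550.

√800 = [28; 3, 1, 1, 13, 1, 1, 3, 56, …] (period length 8).
Convergents:
  p_0/q_0 = 28/1
  p_1/q_1 = 85/3
  p_2/q_2 = 113/4
  p_3/q_3 = 198/7
  p_4/q_4 = 2687/95
  p_5/q_5 = 2885/102
  p_6/q_6 = 5572/197
  p_7/q_7 = 19601/693
q_6 = 197 ≤ 550 < 693 = q_7, so the answer is 5572/197.

5572/197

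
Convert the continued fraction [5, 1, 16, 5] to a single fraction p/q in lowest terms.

511/86

Using pₖ = aₖpₖ₋₁ + pₖ₋₂ and qₖ = aₖqₖ₋₁ + qₖ₋₂:
  k=0: a=5, p=5, q=1
  k=1: a=1, p=6, q=1
  k=2: a=16, p=101, q=17
  k=3: a=5, p=511, q=86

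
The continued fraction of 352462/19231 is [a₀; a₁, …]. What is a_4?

352462 = 18·19231 + 6304   →  a_0 = 18
19231 = 3·6304 + 319   →  a_1 = 3
6304 = 19·319 + 243   →  a_2 = 19
319 = 1·243 + 76   →  a_3 = 1
243 = 3·76 + 15   →  a_4 = 3

3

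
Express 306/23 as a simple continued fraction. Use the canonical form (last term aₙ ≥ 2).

[13; 3, 3, 2]

306 = 13*23 + 7
23 = 3*7 + 2
7 = 3*2 + 1
2 = 2*1 + 0  (stop)
So 306/23 = [13; 3, 3, 2].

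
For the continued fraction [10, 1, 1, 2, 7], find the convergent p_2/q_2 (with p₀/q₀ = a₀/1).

Using pₖ = aₖpₖ₋₁ + pₖ₋₂, qₖ = aₖqₖ₋₁ + qₖ₋₂ (with p₋₁=1, p₋₂=0, q₋₁=0, q₋₂=1):
  k=0: a=10, p=10, q=1
  k=1: a=1, p=11, q=1
  k=2: a=1, p=21, q=2

21/2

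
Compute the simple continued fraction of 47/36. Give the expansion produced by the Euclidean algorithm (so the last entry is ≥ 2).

47 = 1·36 + 11
36 = 3·11 + 3
11 = 3·3 + 2
3 = 1·2 + 1
2 = 2·1 + 0  (stop)
So 47/36 = [1; 3, 3, 1, 2].

[1; 3, 3, 1, 2]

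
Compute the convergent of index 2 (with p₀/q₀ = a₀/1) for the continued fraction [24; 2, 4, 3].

220/9

Using pₖ = aₖpₖ₋₁ + pₖ₋₂, qₖ = aₖqₖ₋₁ + qₖ₋₂ (with p₋₁=1, p₋₂=0, q₋₁=0, q₋₂=1):
  k=0: a=24, p=24, q=1
  k=1: a=2, p=49, q=2
  k=2: a=4, p=220, q=9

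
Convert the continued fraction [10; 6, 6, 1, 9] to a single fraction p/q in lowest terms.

Fold from the inside: start with 9/1.
  1 + 1/9 = 10/9
  6 + 9/10 = 69/10
  6 + 10/69 = 424/69
  10 + 69/424 = 4309/424

4309/424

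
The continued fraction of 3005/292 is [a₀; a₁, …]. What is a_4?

2

3005 = 10·292 + 85   →  a_0 = 10
292 = 3·85 + 37   →  a_1 = 3
85 = 2·37 + 11   →  a_2 = 2
37 = 3·11 + 4   →  a_3 = 3
11 = 2·4 + 3   →  a_4 = 2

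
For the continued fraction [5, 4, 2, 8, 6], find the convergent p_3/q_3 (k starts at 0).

Using pₖ = aₖpₖ₋₁ + pₖ₋₂, qₖ = aₖqₖ₋₁ + qₖ₋₂ (with p₋₁=1, p₋₂=0, q₋₁=0, q₋₂=1):
  k=0: a=5, p=5, q=1
  k=1: a=4, p=21, q=4
  k=2: a=2, p=47, q=9
  k=3: a=8, p=397, q=76

397/76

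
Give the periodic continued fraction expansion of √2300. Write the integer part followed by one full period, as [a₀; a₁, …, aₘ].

a₀ = ⌊√2300⌋ = 47.

[47; 1, 22, 1, 94]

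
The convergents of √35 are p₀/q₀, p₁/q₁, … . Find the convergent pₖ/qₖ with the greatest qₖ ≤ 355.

√35 = [5; 1, 10, …] (period length 2).
Convergents:
  p_0/q_0 = 5/1
  p_1/q_1 = 6/1
  p_2/q_2 = 65/11
  p_3/q_3 = 71/12
  p_4/q_4 = 775/131
  p_5/q_5 = 846/143
  p_6/q_6 = 9235/1561
q_5 = 143 ≤ 355 < 1561 = q_6, so the answer is 846/143.

846/143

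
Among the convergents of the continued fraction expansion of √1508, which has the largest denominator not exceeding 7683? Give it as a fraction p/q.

√1508 = [38; 1, 4, 1, 76, …] (period length 4).
Convergents:
  p_0/q_0 = 38/1
  p_1/q_1 = 39/1
  p_2/q_2 = 194/5
  p_3/q_3 = 233/6
  p_4/q_4 = 17902/461
  p_5/q_5 = 18135/467
  p_6/q_6 = 90442/2329
  p_7/q_7 = 108577/2796
  p_8/q_8 = 8342294/214825
q_7 = 2796 ≤ 7683 < 214825 = q_8, so the answer is 108577/2796.

108577/2796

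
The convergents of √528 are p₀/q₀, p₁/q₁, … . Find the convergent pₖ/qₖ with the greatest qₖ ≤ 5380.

√528 = [22; 1, 44, …] (period length 2).
Convergents:
  p_0/q_0 = 22/1
  p_1/q_1 = 23/1
  p_2/q_2 = 1034/45
  p_3/q_3 = 1057/46
  p_4/q_4 = 47542/2069
  p_5/q_5 = 48599/2115
  p_6/q_6 = 2185898/95129
q_5 = 2115 ≤ 5380 < 95129 = q_6, so the answer is 48599/2115.

48599/2115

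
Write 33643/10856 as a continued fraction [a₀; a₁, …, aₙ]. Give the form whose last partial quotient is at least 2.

[3; 10, 10, 7, 15]

33643 = 3*10856 + 1075
10856 = 10*1075 + 106
1075 = 10*106 + 15
106 = 7*15 + 1
15 = 15*1 + 0  (stop)
So 33643/10856 = [3; 10, 10, 7, 15].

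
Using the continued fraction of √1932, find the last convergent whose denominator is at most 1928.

√1932 = [43; 1, 20, 1, 86, …] (period length 4).
Convergents:
  p_0/q_0 = 43/1
  p_1/q_1 = 44/1
  p_2/q_2 = 923/21
  p_3/q_3 = 967/22
  p_4/q_4 = 84085/1913
  p_5/q_5 = 85052/1935
q_4 = 1913 ≤ 1928 < 1935 = q_5, so the answer is 84085/1913.

84085/1913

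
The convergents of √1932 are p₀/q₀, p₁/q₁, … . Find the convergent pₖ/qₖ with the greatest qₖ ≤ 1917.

√1932 = [43; 1, 20, 1, 86, …] (period length 4).
Convergents:
  p_0/q_0 = 43/1
  p_1/q_1 = 44/1
  p_2/q_2 = 923/21
  p_3/q_3 = 967/22
  p_4/q_4 = 84085/1913
  p_5/q_5 = 85052/1935
q_4 = 1913 ≤ 1917 < 1935 = q_5, so the answer is 84085/1913.

84085/1913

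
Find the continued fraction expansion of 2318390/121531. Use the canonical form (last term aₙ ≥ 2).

[19; 13, 15, 19, 1, 14, 2]

2318390 = 19*121531 + 9301
121531 = 13*9301 + 618
9301 = 15*618 + 31
618 = 19*31 + 29
31 = 1*29 + 2
29 = 14*2 + 1
2 = 2*1 + 0  (stop)
So 2318390/121531 = [19; 13, 15, 19, 1, 14, 2].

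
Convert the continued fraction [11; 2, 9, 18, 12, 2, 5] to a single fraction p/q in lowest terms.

543137/47337

Fold from the inside: start with 5/1.
  2 + 1/5 = 11/5
  12 + 5/11 = 137/11
  18 + 11/137 = 2477/137
  9 + 137/2477 = 22430/2477
  2 + 2477/22430 = 47337/22430
  11 + 22430/47337 = 543137/47337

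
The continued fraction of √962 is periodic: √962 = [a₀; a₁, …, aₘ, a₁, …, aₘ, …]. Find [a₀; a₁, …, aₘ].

[31; 62]

a₀ = ⌊√962⌋ = 31.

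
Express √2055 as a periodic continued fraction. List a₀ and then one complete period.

[45; 3, 90]

a₀ = ⌊√2055⌋ = 45.
With m₀=0, d₀=1 and mₖ₊₁ = dₖaₖ − mₖ, dₖ₊₁ = (n − mₖ₊₁²)/dₖ, aₖ₊₁ = ⌊(a₀+mₖ₊₁)/dₖ₊₁⌋:
  k=1: m=45, d=30, a=3
  k=2: m=45, d=1, a=90
d=1 and a=2a₀=90 at k=2, so the next step gives (m, d) = (45, 30) again — its k=1 value — and the period has length 2.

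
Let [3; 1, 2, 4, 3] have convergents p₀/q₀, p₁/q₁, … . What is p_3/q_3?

Using pₖ = aₖpₖ₋₁ + pₖ₋₂, qₖ = aₖqₖ₋₁ + qₖ₋₂ (with p₋₁=1, p₋₂=0, q₋₁=0, q₋₂=1):
  k=0: a=3, p=3, q=1
  k=1: a=1, p=4, q=1
  k=2: a=2, p=11, q=3
  k=3: a=4, p=48, q=13

48/13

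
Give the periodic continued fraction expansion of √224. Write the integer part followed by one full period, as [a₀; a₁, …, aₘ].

[14; 1, 28]

a₀ = ⌊√224⌋ = 14.
With m₀=0, d₀=1 and mₖ₊₁ = dₖaₖ − mₖ, dₖ₊₁ = (n − mₖ₊₁²)/dₖ, aₖ₊₁ = ⌊(a₀+mₖ₊₁)/dₖ₊₁⌋:
  k=1: m=14, d=28, a=1
  k=2: m=14, d=1, a=28
d=1 and a=2a₀=28 at k=2, so the next step gives (m, d) = (14, 28) again — its k=1 value — and the period has length 2.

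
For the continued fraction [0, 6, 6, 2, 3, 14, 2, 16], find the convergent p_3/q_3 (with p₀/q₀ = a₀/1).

13/80

Using pₖ = aₖpₖ₋₁ + pₖ₋₂, qₖ = aₖqₖ₋₁ + qₖ₋₂ (with p₋₁=1, p₋₂=0, q₋₁=0, q₋₂=1):
  k=0: a=0, p=0, q=1
  k=1: a=6, p=1, q=6
  k=2: a=6, p=6, q=37
  k=3: a=2, p=13, q=80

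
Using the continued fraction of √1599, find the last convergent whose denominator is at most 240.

3199/80

√1599 = [39; 1, 78, …] (period length 2).
Convergents:
  p_0/q_0 = 39/1
  p_1/q_1 = 40/1
  p_2/q_2 = 3159/79
  p_3/q_3 = 3199/80
  p_4/q_4 = 252681/6319
q_3 = 80 ≤ 240 < 6319 = q_4, so the answer is 3199/80.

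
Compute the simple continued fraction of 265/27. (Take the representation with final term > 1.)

[9; 1, 4, 2, 2]

265 = 9×27 + 22
27 = 1×22 + 5
22 = 4×5 + 2
5 = 2×2 + 1
2 = 2×1 + 0  (stop)
So 265/27 = [9; 1, 4, 2, 2].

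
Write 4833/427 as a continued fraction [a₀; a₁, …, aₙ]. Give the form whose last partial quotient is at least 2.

[11; 3, 7, 6, 3]

4833 = 11*427 + 136
427 = 3*136 + 19
136 = 7*19 + 3
19 = 6*3 + 1
3 = 3*1 + 0  (stop)
So 4833/427 = [11; 3, 7, 6, 3].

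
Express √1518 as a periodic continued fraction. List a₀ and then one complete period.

[38; 1, 24, 1, 76]

a₀ = ⌊√1518⌋ = 38.
With m₀=0, d₀=1 and mₖ₊₁ = dₖaₖ − mₖ, dₖ₊₁ = (n − mₖ₊₁²)/dₖ, aₖ₊₁ = ⌊(a₀+mₖ₊₁)/dₖ₊₁⌋:
  k=1: m=38, d=74, a=1
  k=2: m=36, d=3, a=24
  k=3: m=36, d=74, a=1
  k=4: m=38, d=1, a=76
d=1 and a=2a₀=76 at k=4, so the next step gives (m, d) = (38, 74) again — its k=1 value — and the period has length 4.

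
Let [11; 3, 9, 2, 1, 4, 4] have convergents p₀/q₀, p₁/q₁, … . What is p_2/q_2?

Using pₖ = aₖpₖ₋₁ + pₖ₋₂, qₖ = aₖqₖ₋₁ + qₖ₋₂ (with p₋₁=1, p₋₂=0, q₋₁=0, q₋₂=1):
  k=0: a=11, p=11, q=1
  k=1: a=3, p=34, q=3
  k=2: a=9, p=317, q=28

317/28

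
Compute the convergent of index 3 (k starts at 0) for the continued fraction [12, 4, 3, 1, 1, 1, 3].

208/17

Using pₖ = aₖpₖ₋₁ + pₖ₋₂, qₖ = aₖqₖ₋₁ + qₖ₋₂ (with p₋₁=1, p₋₂=0, q₋₁=0, q₋₂=1):
  k=0: a=12, p=12, q=1
  k=1: a=4, p=49, q=4
  k=2: a=3, p=159, q=13
  k=3: a=1, p=208, q=17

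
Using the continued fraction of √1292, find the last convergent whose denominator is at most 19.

647/18

√1292 = [35; 1, 16, 1, 70, …] (period length 4).
Convergents:
  p_0/q_0 = 35/1
  p_1/q_1 = 36/1
  p_2/q_2 = 611/17
  p_3/q_3 = 647/18
  p_4/q_4 = 45901/1277
q_3 = 18 ≤ 19 < 1277 = q_4, so the answer is 647/18.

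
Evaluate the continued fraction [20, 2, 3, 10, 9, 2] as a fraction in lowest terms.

Using pₖ = aₖpₖ₋₁ + pₖ₋₂ and qₖ = aₖqₖ₋₁ + qₖ₋₂:
  k=0: a=20, p=20, q=1
  k=1: a=2, p=41, q=2
  k=2: a=3, p=143, q=7
  k=3: a=10, p=1471, q=72
  k=4: a=9, p=13382, q=655
  k=5: a=2, p=28235, q=1382

28235/1382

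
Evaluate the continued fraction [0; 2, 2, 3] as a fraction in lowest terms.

Fold from the inside: start with 3/1.
  2 + 1/3 = 7/3
  2 + 3/7 = 17/7
  0 + 7/17 = 7/17

7/17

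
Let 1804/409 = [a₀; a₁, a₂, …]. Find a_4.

1804 = 4·409 + 168   →  a_0 = 4
409 = 2·168 + 73   →  a_1 = 2
168 = 2·73 + 22   →  a_2 = 2
73 = 3·22 + 7   →  a_3 = 3
22 = 3·7 + 1   →  a_4 = 3

3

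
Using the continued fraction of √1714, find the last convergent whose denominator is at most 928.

√1714 = [41; 2, 2, 82, …] (period length 3).
Convergents:
  p_0/q_0 = 41/1
  p_1/q_1 = 83/2
  p_2/q_2 = 207/5
  p_3/q_3 = 17057/412
  p_4/q_4 = 34321/829
  p_5/q_5 = 85699/2070
q_4 = 829 ≤ 928 < 2070 = q_5, so the answer is 34321/829.

34321/829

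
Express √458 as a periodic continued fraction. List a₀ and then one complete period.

[21; 2, 2, 42]

a₀ = ⌊√458⌋ = 21.
With m₀=0, d₀=1 and mₖ₊₁ = dₖaₖ − mₖ, dₖ₊₁ = (n − mₖ₊₁²)/dₖ, aₖ₊₁ = ⌊(a₀+mₖ₊₁)/dₖ₊₁⌋:
  k=1: m=21, d=17, a=2
  k=2: m=13, d=17, a=2
  k=3: m=21, d=1, a=42
d=1 and a=2a₀=42 at k=3, so the next step gives (m, d) = (21, 17) again — its k=1 value — and the period has length 3.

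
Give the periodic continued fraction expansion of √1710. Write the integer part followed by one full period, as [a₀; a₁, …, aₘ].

a₀ = ⌊√1710⌋ = 41.
With m₀=0, d₀=1 and mₖ₊₁ = dₖaₖ − mₖ, dₖ₊₁ = (n − mₖ₊₁²)/dₖ, aₖ₊₁ = ⌊(a₀+mₖ₊₁)/dₖ₊₁⌋:
  k=1: m=41, d=29, a=2
  k=2: m=17, d=49, a=1
  k=3: m=32, d=14, a=5
  k=4: m=38, d=19, a=4
  k=5: m=38, d=14, a=5
  k=6: m=32, d=49, a=1
  k=7: m=17, d=29, a=2
  k=8: m=41, d=1, a=82
d=1 and a=2a₀=82 at k=8, so the next step gives (m, d) = (41, 29) again — its k=1 value — and the period has length 8.

[41; 2, 1, 5, 4, 5, 1, 2, 82]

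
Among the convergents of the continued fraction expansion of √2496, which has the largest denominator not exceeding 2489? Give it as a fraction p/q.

123601/2474

√2496 = [49; 1, 23, 1, 98, …] (period length 4).
Convergents:
  p_0/q_0 = 49/1
  p_1/q_1 = 50/1
  p_2/q_2 = 1199/24
  p_3/q_3 = 1249/25
  p_4/q_4 = 123601/2474
  p_5/q_5 = 124850/2499
q_4 = 2474 ≤ 2489 < 2499 = q_5, so the answer is 123601/2474.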